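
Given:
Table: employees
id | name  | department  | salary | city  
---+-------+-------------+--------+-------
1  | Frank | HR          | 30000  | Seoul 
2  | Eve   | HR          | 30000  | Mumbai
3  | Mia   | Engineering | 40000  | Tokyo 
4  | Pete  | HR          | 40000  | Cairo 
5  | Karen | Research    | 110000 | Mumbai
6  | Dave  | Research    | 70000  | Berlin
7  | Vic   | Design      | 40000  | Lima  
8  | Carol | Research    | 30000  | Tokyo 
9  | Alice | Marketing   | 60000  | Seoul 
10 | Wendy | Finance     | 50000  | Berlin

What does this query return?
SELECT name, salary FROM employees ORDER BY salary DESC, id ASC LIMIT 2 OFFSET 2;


Sort by salary DESC (id ASC tiebreak), then skip 2 and take 2
Rows 3 through 4

2 rows:
Alice, 60000
Wendy, 50000


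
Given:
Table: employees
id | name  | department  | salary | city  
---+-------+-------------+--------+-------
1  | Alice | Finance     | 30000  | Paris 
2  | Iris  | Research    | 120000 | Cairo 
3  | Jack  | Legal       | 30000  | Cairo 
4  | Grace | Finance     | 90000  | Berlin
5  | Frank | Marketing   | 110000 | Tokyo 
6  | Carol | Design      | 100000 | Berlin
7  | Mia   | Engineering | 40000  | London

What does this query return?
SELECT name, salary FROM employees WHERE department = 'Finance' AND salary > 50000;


Filtering: department = 'Finance' AND salary > 50000
Matching: 1 rows

1 rows:
Grace, 90000


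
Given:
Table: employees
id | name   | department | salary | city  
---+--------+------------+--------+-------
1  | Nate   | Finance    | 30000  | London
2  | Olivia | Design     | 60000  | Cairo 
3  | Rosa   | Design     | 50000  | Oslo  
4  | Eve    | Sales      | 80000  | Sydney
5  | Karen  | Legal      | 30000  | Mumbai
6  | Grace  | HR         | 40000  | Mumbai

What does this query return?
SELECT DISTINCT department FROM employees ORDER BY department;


All 'department' values (row order): Finance, Design, Design, Sales, Legal, HR
Removing duplicates leaves 5 unique value(s).

5 values:
Design
Finance
HR
Legal
Sales


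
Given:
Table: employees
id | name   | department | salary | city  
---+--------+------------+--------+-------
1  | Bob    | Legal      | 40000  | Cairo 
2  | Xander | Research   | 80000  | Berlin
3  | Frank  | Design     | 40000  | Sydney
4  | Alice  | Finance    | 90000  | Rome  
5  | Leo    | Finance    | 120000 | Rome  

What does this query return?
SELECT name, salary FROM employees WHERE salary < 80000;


Filtering: salary < 80000
Matching: 2 rows

2 rows:
Bob, 40000
Frank, 40000


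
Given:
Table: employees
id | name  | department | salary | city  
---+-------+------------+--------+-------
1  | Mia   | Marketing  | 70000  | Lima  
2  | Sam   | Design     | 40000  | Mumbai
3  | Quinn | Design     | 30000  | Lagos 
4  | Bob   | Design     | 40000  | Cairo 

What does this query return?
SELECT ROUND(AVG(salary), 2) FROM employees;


SUM(salary) = 180000
COUNT = 4
ROUND(AVG, 2) = ROUND(180000 / 4, 2) = 45000.0

45000.0


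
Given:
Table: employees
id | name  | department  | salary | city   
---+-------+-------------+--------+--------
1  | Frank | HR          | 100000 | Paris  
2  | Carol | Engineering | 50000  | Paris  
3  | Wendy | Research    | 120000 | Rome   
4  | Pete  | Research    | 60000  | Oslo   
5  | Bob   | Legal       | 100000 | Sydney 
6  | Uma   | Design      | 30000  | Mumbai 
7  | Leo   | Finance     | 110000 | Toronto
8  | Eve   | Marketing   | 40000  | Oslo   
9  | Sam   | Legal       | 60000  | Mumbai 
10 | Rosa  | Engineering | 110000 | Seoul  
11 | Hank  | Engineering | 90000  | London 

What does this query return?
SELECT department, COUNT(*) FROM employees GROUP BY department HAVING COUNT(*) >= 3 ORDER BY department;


Groups with count >= 3:
  Engineering: 3 -> PASS
  Design: 1 -> filtered out
  Finance: 1 -> filtered out
  HR: 1 -> filtered out
  Legal: 2 -> filtered out
  Marketing: 1 -> filtered out
  Research: 2 -> filtered out


1 groups:
Engineering, 3


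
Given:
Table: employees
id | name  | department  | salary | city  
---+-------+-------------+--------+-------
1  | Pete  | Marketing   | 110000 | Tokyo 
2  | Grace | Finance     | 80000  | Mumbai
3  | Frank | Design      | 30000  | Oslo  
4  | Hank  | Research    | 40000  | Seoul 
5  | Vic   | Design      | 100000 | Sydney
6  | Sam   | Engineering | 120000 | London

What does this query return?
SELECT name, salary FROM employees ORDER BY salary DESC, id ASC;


Sorting by salary DESC, then id ASC for ties

6 rows:
Sam, 120000
Pete, 110000
Vic, 100000
Grace, 80000
Hank, 40000
Frank, 30000


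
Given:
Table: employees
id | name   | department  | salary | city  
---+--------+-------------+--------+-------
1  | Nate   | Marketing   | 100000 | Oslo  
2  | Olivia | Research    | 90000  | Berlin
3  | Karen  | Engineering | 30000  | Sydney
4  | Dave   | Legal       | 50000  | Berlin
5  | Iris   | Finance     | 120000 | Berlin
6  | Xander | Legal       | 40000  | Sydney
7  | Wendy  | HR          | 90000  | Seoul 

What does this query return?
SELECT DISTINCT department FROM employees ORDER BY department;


All 'department' values (row order): Marketing, Research, Engineering, Legal, Finance, Legal, HR
Removing duplicates leaves 6 unique value(s).

6 values:
Engineering
Finance
HR
Legal
Marketing
Research


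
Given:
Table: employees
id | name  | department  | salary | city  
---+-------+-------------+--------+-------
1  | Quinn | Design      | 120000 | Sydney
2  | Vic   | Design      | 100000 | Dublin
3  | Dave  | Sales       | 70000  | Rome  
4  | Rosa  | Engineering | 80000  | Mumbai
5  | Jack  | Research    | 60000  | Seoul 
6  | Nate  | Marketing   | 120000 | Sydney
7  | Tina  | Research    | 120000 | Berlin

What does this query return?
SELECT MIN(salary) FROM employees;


Salaries: 120000, 100000, 70000, 80000, 60000, 120000, 120000
MIN = 60000

60000


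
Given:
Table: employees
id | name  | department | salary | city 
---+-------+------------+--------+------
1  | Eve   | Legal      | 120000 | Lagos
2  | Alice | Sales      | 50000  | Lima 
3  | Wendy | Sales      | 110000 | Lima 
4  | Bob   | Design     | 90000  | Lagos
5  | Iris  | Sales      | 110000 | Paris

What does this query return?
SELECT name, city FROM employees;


Projecting columns: name, city

5 rows:
Eve, Lagos
Alice, Lima
Wendy, Lima
Bob, Lagos
Iris, Paris


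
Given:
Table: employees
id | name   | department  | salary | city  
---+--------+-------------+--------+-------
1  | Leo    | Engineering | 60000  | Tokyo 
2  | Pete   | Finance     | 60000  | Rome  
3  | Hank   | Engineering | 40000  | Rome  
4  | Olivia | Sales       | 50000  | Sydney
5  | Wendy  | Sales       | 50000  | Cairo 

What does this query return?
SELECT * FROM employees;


SELECT * returns all 5 rows with all columns

5 rows:
1, Leo, Engineering, 60000, Tokyo
2, Pete, Finance, 60000, Rome
3, Hank, Engineering, 40000, Rome
4, Olivia, Sales, 50000, Sydney
5, Wendy, Sales, 50000, Cairo


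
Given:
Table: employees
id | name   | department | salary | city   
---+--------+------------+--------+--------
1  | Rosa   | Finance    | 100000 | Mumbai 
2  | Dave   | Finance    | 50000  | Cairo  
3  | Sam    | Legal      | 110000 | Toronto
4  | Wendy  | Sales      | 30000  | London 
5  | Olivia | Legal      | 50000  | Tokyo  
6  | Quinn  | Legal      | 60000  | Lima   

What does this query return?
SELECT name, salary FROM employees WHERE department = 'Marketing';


Filtering: department = 'Marketing'
Matching rows: 0

Empty result set (0 rows)


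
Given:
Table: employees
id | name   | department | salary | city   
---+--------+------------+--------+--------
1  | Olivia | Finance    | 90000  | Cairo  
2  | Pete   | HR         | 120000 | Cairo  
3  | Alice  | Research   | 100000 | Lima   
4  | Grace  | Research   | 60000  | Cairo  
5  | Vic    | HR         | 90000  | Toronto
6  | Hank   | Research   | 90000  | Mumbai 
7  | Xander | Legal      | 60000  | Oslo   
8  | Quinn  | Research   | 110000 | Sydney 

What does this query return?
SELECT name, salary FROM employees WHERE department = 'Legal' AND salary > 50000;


Filtering: department = 'Legal' AND salary > 50000
Matching: 1 rows

1 rows:
Xander, 60000


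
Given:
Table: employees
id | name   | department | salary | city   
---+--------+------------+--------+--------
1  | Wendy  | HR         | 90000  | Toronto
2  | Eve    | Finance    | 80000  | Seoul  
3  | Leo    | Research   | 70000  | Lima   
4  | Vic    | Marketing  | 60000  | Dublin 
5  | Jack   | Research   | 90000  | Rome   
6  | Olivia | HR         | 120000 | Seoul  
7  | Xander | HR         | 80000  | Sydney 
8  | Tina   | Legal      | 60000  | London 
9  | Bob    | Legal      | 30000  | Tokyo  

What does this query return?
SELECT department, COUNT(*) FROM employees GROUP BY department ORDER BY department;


Assigning each row to its department group:
  Wendy -> HR
  Eve -> Finance
  Leo -> Research
  Vic -> Marketing
  Jack -> Research
  Olivia -> HR
  Xander -> HR
  Tina -> Legal
  Bob -> Legal


5 groups:
Finance, 1
HR, 3
Legal, 2
Marketing, 1
Research, 2


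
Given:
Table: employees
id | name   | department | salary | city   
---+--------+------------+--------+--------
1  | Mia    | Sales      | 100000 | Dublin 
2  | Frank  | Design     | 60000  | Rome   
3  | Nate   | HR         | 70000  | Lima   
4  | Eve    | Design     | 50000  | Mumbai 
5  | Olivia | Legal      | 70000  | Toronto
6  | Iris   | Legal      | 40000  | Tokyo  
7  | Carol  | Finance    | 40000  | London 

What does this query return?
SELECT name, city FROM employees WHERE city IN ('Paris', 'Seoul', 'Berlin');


Filtering: city IN ('Paris', 'Seoul', 'Berlin')
Matching: 0 rows

Empty result set (0 rows)


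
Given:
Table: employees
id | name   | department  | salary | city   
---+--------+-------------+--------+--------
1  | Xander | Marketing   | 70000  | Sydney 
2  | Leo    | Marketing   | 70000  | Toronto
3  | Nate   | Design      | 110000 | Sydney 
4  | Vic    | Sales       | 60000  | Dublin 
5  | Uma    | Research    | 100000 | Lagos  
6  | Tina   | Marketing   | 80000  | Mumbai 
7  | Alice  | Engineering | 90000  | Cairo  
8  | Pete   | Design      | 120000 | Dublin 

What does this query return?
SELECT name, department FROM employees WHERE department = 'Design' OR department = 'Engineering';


Filtering: department = 'Design' OR 'Engineering'
Matching: 3 rows

3 rows:
Nate, Design
Alice, Engineering
Pete, Design


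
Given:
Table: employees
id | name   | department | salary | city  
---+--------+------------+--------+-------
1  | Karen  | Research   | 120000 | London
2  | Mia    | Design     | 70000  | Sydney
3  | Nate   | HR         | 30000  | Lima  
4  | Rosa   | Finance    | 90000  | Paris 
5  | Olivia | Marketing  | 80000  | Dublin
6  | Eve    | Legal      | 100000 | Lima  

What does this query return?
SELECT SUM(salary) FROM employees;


SUM(salary) = 120000 + 70000 + 30000 + 90000 + 80000 + 100000 = 490000

490000


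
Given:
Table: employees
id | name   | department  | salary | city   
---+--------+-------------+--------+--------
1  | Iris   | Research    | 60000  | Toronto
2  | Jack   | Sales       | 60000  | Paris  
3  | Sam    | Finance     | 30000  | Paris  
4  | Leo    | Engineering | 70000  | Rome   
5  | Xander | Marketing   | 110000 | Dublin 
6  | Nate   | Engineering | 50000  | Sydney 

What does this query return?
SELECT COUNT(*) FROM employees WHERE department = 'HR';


Counting rows where department = 'HR'


0


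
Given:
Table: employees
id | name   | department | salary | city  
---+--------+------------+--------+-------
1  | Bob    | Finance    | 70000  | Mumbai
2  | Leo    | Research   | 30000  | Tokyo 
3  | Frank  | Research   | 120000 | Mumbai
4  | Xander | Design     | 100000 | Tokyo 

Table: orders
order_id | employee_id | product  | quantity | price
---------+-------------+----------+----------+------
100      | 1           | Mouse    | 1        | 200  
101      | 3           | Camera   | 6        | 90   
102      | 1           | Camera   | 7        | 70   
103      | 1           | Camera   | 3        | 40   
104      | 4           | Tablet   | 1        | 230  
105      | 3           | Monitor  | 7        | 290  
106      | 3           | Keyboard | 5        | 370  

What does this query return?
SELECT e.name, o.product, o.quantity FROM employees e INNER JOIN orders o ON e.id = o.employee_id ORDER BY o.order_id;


Joining employees.id = orders.employee_id:
  employee Bob (id=1) -> order Mouse
  employee Frank (id=3) -> order Camera
  employee Bob (id=1) -> order Camera
  employee Bob (id=1) -> order Camera
  employee Xander (id=4) -> order Tablet
  employee Frank (id=3) -> order Monitor
  employee Frank (id=3) -> order Keyboard


7 rows:
Bob, Mouse, 1
Frank, Camera, 6
Bob, Camera, 7
Bob, Camera, 3
Xander, Tablet, 1
Frank, Monitor, 7
Frank, Keyboard, 5


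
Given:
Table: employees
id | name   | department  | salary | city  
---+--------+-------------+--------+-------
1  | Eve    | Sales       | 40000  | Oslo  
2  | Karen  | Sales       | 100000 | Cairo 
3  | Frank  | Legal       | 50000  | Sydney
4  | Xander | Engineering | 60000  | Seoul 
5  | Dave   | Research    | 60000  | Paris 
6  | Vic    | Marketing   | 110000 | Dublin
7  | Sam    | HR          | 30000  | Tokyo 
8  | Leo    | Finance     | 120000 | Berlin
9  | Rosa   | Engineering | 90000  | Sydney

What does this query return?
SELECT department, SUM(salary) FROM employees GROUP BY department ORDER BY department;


Summing salary within each department:
  Engineering: 60000 + 90000 = 150000
  Finance: 120000 = 120000
  HR: 30000 = 30000
  Legal: 50000 = 50000
  Marketing: 110000 = 110000
  Research: 60000 = 60000
  Sales: 40000 + 100000 = 140000


7 groups:
Engineering, 150000
Finance, 120000
HR, 30000
Legal, 50000
Marketing, 110000
Research, 60000
Sales, 140000


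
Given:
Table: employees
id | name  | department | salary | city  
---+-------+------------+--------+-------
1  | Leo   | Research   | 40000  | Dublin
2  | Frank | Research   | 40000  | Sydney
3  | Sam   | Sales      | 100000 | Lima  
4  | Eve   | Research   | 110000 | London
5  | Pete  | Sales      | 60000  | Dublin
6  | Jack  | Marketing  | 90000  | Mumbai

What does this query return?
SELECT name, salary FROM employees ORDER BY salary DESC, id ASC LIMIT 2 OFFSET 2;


Sort by salary DESC (id ASC tiebreak), then skip 2 and take 2
Rows 3 through 4

2 rows:
Jack, 90000
Pete, 60000


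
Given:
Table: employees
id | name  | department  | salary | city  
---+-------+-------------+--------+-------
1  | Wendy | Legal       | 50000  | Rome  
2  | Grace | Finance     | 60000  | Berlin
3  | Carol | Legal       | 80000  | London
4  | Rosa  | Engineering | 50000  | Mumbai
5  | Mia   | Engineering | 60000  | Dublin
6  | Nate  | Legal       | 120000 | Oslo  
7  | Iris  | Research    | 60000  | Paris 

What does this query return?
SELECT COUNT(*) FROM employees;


COUNT(*) counts all rows

7


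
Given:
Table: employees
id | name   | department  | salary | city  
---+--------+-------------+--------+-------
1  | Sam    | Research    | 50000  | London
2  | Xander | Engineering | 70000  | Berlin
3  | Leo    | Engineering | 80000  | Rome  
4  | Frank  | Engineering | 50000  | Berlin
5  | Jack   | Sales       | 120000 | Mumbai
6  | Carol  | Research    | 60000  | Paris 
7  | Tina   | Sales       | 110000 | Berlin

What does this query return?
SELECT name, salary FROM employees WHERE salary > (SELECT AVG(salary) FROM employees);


Subquery: AVG(salary) = 77142.86
Filtering: salary > 77142.86
  Leo (80000) -> MATCH
  Jack (120000) -> MATCH
  Tina (110000) -> MATCH


3 rows:
Leo, 80000
Jack, 120000
Tina, 110000


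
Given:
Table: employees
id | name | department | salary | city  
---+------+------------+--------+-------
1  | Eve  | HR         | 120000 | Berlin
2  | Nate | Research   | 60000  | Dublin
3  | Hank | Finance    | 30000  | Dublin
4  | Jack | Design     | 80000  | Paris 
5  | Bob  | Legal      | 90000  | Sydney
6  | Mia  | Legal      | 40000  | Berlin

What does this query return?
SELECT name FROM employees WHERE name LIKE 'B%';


LIKE 'B%' matches names starting with 'B'
Matching: 1

1 rows:
Bob


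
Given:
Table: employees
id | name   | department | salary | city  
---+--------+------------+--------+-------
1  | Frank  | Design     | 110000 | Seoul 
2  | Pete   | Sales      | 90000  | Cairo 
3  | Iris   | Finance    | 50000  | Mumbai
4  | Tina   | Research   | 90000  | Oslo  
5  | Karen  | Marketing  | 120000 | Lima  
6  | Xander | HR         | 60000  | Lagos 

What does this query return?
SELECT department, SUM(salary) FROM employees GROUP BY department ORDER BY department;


Summing salary within each department:
  Design: 110000 = 110000
  Finance: 50000 = 50000
  HR: 60000 = 60000
  Marketing: 120000 = 120000
  Research: 90000 = 90000
  Sales: 90000 = 90000


6 groups:
Design, 110000
Finance, 50000
HR, 60000
Marketing, 120000
Research, 90000
Sales, 90000


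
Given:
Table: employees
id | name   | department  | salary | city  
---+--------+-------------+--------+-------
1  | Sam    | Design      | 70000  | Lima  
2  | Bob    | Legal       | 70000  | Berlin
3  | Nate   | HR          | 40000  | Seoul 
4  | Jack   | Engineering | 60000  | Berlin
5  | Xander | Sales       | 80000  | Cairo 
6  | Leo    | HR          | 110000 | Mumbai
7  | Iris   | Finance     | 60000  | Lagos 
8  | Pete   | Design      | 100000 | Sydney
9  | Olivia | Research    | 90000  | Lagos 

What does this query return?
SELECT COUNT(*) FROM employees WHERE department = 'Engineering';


Counting rows where department = 'Engineering'
  Jack -> MATCH


1


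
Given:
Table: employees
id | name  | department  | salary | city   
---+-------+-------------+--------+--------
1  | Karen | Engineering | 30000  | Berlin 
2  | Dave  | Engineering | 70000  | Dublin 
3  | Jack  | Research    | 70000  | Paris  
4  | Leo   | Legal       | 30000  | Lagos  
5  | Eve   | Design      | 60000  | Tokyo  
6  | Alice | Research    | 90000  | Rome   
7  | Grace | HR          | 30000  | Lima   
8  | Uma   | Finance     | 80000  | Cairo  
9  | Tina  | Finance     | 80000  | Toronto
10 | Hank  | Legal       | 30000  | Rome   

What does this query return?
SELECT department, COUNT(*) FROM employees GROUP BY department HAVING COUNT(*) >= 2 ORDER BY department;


Groups with count >= 2:
  Engineering: 2 -> PASS
  Finance: 2 -> PASS
  Legal: 2 -> PASS
  Research: 2 -> PASS
  Design: 1 -> filtered out
  HR: 1 -> filtered out


4 groups:
Engineering, 2
Finance, 2
Legal, 2
Research, 2


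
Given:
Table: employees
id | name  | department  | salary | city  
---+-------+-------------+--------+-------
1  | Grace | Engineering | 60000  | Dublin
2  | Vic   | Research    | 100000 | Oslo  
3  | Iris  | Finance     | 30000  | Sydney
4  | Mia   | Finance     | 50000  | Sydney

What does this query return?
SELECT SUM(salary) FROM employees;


SUM(salary) = 60000 + 100000 + 30000 + 50000 = 240000

240000


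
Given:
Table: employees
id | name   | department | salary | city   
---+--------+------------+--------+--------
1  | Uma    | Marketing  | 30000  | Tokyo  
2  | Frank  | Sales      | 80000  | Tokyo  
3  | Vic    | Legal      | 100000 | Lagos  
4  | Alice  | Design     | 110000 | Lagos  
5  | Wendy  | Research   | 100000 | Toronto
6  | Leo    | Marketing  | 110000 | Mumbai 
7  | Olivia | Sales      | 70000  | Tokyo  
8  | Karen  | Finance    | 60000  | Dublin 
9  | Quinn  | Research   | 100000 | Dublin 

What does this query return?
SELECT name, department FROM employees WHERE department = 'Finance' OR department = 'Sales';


Filtering: department = 'Finance' OR 'Sales'
Matching: 3 rows

3 rows:
Frank, Sales
Olivia, Sales
Karen, Finance


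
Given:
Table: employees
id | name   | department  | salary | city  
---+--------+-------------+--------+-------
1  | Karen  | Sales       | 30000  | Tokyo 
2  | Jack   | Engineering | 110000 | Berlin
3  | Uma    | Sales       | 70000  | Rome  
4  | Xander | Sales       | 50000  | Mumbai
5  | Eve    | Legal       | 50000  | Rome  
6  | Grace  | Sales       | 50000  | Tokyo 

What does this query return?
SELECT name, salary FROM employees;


Projecting columns: name, salary

6 rows:
Karen, 30000
Jack, 110000
Uma, 70000
Xander, 50000
Eve, 50000
Grace, 50000


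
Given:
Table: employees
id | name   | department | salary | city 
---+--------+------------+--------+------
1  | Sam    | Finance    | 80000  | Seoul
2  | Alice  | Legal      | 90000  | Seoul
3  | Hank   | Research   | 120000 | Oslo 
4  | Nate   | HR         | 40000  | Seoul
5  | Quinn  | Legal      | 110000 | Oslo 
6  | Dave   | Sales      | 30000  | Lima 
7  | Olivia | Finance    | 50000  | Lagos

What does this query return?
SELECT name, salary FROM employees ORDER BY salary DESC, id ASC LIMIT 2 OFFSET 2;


Sort by salary DESC (id ASC tiebreak), then skip 2 and take 2
Rows 3 through 4

2 rows:
Alice, 90000
Sam, 80000


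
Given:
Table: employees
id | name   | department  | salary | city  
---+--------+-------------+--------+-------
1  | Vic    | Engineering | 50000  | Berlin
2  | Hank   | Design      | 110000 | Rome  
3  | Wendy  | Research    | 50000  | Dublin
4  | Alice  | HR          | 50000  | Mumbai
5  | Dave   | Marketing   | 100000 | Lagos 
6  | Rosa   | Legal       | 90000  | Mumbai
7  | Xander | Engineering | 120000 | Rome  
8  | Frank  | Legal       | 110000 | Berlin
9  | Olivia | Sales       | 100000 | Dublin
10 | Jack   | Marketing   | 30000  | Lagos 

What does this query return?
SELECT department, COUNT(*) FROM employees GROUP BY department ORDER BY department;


Assigning each row to its department group:
  Vic -> Engineering
  Hank -> Design
  Wendy -> Research
  Alice -> HR
  Dave -> Marketing
  Rosa -> Legal
  Xander -> Engineering
  Frank -> Legal
  Olivia -> Sales
  Jack -> Marketing


7 groups:
Design, 1
Engineering, 2
HR, 1
Legal, 2
Marketing, 2
Research, 1
Sales, 1


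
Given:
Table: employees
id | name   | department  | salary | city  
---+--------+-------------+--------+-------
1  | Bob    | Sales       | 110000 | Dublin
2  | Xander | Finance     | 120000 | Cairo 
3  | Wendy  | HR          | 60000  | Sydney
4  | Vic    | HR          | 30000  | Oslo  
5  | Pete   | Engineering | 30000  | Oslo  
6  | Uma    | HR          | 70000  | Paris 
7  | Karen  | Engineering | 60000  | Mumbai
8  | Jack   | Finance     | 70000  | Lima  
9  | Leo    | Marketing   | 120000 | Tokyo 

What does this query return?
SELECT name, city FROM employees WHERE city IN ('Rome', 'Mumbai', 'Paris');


Filtering: city IN ('Rome', 'Mumbai', 'Paris')
Matching: 2 rows

2 rows:
Uma, Paris
Karen, Mumbai


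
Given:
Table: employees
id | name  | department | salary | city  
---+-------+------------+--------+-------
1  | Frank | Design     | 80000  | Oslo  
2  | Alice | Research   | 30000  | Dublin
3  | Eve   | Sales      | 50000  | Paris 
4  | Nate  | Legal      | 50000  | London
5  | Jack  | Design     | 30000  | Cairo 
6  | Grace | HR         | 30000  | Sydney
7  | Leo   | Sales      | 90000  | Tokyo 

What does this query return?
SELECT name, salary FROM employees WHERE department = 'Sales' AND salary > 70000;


Filtering: department = 'Sales' AND salary > 70000
Matching: 1 rows

1 rows:
Leo, 90000


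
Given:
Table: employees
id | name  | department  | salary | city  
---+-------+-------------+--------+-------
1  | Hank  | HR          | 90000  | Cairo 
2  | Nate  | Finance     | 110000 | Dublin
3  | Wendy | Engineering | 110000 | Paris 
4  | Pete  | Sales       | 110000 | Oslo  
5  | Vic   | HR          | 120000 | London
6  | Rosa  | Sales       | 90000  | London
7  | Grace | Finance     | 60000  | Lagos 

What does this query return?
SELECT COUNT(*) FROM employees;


COUNT(*) counts all rows

7


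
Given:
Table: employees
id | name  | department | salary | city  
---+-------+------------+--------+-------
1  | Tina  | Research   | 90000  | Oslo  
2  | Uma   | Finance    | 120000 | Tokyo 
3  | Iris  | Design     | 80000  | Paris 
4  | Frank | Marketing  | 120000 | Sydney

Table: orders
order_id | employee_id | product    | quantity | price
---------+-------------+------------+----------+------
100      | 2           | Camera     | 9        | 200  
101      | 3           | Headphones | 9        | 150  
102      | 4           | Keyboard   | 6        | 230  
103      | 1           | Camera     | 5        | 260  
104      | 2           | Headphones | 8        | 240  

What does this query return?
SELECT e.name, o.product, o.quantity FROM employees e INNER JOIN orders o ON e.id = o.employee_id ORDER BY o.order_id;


Joining employees.id = orders.employee_id:
  employee Uma (id=2) -> order Camera
  employee Iris (id=3) -> order Headphones
  employee Frank (id=4) -> order Keyboard
  employee Tina (id=1) -> order Camera
  employee Uma (id=2) -> order Headphones


5 rows:
Uma, Camera, 9
Iris, Headphones, 9
Frank, Keyboard, 6
Tina, Camera, 5
Uma, Headphones, 8


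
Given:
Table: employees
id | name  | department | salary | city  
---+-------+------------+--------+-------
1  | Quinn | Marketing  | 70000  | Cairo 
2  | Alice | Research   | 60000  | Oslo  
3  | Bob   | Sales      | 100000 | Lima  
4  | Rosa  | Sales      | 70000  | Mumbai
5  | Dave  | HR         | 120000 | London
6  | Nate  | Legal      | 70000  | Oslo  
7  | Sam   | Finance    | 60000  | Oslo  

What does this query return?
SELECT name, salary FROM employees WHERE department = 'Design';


Filtering: department = 'Design'
Matching rows: 0

Empty result set (0 rows)


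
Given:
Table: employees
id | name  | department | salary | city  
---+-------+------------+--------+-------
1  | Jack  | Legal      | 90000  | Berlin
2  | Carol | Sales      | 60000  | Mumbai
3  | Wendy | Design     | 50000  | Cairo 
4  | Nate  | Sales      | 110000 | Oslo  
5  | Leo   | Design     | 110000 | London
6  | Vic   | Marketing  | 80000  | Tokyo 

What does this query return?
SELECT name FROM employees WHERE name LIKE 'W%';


LIKE 'W%' matches names starting with 'W'
Matching: 1

1 rows:
Wendy


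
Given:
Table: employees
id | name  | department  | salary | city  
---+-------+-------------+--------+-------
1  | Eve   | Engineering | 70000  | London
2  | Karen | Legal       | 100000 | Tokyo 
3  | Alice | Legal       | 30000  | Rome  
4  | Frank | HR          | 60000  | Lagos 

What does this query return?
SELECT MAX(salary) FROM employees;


Salaries: 70000, 100000, 30000, 60000
MAX = 100000

100000


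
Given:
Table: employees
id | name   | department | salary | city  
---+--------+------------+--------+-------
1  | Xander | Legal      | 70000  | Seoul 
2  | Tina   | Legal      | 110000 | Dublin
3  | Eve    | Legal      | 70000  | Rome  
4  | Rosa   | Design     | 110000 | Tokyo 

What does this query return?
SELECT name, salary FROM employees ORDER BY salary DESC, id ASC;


Sorting by salary DESC, then id ASC for ties

4 rows:
Tina, 110000
Rosa, 110000
Xander, 70000
Eve, 70000


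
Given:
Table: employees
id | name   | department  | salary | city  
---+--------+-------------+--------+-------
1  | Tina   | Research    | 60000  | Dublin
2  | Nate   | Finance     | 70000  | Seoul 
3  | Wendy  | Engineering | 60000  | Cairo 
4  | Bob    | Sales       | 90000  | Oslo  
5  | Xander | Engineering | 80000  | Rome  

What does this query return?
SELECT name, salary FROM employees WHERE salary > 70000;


Filtering: salary > 70000
Matching: 2 rows

2 rows:
Bob, 90000
Xander, 80000


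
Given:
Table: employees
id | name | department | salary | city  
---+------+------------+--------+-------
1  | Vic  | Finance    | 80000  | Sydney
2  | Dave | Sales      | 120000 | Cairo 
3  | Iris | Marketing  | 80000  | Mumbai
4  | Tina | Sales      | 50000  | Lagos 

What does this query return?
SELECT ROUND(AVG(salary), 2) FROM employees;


SUM(salary) = 330000
COUNT = 4
ROUND(AVG, 2) = ROUND(330000 / 4, 2) = 82500.0

82500.0


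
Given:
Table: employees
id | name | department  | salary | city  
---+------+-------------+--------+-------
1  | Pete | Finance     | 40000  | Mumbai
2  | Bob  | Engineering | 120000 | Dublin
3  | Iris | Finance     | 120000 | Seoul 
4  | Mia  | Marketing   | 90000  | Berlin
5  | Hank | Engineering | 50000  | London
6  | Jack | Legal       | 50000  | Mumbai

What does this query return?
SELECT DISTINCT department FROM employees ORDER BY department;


All 'department' values (row order): Finance, Engineering, Finance, Marketing, Engineering, Legal
Removing duplicates leaves 4 unique value(s).

4 values:
Engineering
Finance
Legal
Marketing


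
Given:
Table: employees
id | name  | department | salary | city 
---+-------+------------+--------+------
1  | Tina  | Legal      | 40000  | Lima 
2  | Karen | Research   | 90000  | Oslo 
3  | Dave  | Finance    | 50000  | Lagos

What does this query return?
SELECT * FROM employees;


SELECT * returns all 3 rows with all columns

3 rows:
1, Tina, Legal, 40000, Lima
2, Karen, Research, 90000, Oslo
3, Dave, Finance, 50000, Lagos


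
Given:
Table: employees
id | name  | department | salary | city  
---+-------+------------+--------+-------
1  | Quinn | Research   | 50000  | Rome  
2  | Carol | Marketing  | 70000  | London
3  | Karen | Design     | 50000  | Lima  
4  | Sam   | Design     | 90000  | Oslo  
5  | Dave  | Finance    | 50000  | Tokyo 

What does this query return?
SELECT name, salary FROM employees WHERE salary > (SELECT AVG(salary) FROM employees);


Subquery: AVG(salary) = 62000.0
Filtering: salary > 62000.0
  Carol (70000) -> MATCH
  Sam (90000) -> MATCH


2 rows:
Carol, 70000
Sam, 90000


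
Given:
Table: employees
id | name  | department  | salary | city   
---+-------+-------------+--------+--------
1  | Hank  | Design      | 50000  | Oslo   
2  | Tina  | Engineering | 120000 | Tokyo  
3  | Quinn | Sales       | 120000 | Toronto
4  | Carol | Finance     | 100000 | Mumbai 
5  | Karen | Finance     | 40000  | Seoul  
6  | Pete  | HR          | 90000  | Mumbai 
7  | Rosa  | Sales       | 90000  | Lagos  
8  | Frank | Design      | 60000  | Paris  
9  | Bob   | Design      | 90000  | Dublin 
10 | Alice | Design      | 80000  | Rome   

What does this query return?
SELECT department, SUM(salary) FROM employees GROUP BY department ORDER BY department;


Summing salary within each department:
  Design: 50000 + 60000 + 90000 + 80000 = 280000
  Engineering: 120000 = 120000
  Finance: 100000 + 40000 = 140000
  HR: 90000 = 90000
  Sales: 120000 + 90000 = 210000


5 groups:
Design, 280000
Engineering, 120000
Finance, 140000
HR, 90000
Sales, 210000


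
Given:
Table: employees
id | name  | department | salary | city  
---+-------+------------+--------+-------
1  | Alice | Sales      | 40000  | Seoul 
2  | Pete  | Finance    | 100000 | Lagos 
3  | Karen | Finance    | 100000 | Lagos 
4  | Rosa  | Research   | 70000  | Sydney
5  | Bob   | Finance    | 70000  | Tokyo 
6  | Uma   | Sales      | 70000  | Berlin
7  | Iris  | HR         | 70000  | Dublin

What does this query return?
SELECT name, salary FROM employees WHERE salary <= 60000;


Filtering: salary <= 60000
Matching: 1 rows

1 rows:
Alice, 40000


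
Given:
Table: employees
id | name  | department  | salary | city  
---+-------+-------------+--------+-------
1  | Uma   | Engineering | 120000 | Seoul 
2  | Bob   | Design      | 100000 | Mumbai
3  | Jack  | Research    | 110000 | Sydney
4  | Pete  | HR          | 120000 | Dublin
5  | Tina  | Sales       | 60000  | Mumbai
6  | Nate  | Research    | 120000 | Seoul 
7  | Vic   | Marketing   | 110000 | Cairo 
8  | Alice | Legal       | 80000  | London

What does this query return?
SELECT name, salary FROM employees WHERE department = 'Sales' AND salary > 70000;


Filtering: department = 'Sales' AND salary > 70000
Matching: 0 rows

Empty result set (0 rows)


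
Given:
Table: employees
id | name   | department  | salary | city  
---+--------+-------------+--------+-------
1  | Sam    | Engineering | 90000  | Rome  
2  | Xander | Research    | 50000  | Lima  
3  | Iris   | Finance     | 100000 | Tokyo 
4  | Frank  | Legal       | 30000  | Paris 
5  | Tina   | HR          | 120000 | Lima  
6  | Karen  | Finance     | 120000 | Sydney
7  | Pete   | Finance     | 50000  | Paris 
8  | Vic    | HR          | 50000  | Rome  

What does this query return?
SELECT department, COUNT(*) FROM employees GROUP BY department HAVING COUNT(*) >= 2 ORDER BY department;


Groups with count >= 2:
  Finance: 3 -> PASS
  HR: 2 -> PASS
  Engineering: 1 -> filtered out
  Legal: 1 -> filtered out
  Research: 1 -> filtered out


2 groups:
Finance, 3
HR, 2


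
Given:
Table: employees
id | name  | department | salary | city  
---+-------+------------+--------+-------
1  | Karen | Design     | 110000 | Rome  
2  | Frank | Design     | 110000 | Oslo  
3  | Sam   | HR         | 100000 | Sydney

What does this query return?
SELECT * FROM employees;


SELECT * returns all 3 rows with all columns

3 rows:
1, Karen, Design, 110000, Rome
2, Frank, Design, 110000, Oslo
3, Sam, HR, 100000, Sydney


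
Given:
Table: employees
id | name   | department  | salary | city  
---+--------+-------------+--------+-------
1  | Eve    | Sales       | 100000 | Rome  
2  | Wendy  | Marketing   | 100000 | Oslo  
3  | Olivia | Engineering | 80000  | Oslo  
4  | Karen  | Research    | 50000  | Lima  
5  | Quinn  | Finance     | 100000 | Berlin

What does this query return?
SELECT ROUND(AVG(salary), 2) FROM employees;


SUM(salary) = 430000
COUNT = 5
ROUND(AVG, 2) = ROUND(430000 / 5, 2) = 86000.0

86000.0


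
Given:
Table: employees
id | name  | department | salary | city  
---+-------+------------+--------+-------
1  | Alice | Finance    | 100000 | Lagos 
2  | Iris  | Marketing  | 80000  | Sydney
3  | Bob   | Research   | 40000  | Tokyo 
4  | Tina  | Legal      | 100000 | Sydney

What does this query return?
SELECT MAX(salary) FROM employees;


Salaries: 100000, 80000, 40000, 100000
MAX = 100000

100000


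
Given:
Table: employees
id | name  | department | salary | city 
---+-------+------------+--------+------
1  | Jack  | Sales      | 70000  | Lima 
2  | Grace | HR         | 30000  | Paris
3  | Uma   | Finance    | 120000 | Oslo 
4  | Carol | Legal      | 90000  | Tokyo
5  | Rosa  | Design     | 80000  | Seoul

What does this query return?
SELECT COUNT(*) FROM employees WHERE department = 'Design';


Counting rows where department = 'Design'
  Rosa -> MATCH


1


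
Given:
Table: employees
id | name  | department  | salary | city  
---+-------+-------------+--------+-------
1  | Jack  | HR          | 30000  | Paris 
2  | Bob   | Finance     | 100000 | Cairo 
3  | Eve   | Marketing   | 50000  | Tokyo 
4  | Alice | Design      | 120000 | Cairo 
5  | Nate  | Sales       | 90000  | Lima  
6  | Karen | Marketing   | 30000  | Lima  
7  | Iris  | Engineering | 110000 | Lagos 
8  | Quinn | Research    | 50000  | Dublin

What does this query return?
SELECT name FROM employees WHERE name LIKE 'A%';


LIKE 'A%' matches names starting with 'A'
Matching: 1

1 rows:
Alice


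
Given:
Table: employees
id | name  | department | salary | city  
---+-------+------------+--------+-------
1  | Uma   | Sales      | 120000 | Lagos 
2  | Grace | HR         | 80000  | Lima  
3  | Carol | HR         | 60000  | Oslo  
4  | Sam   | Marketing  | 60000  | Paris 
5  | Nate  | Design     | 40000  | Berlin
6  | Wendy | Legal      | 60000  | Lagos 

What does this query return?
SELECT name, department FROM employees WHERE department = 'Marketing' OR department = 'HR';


Filtering: department = 'Marketing' OR 'HR'
Matching: 3 rows

3 rows:
Grace, HR
Carol, HR
Sam, Marketing


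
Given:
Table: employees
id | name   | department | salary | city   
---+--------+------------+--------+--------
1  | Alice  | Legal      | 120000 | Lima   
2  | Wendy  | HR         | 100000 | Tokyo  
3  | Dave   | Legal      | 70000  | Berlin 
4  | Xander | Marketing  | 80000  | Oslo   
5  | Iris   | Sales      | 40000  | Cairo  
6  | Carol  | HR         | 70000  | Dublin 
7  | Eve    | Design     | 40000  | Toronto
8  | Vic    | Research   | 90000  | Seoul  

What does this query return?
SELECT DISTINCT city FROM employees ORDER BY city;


All 'city' values (row order): Lima, Tokyo, Berlin, Oslo, Cairo, Dublin, Toronto, Seoul
Removing duplicates leaves 8 unique value(s).

8 values:
Berlin
Cairo
Dublin
Lima
Oslo
Seoul
Tokyo
Toronto


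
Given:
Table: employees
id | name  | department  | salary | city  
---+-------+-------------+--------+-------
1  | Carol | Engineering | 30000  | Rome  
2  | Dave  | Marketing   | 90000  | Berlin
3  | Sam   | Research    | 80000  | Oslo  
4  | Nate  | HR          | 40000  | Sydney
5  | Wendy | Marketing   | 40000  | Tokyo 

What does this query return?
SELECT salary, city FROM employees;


Projecting columns: salary, city

5 rows:
30000, Rome
90000, Berlin
80000, Oslo
40000, Sydney
40000, Tokyo


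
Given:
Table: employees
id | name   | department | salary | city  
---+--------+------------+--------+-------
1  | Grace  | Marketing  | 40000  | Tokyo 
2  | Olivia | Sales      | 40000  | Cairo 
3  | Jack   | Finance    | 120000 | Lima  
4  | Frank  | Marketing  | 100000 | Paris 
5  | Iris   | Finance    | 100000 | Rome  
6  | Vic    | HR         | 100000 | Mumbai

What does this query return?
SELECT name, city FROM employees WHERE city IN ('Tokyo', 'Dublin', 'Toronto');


Filtering: city IN ('Tokyo', 'Dublin', 'Toronto')
Matching: 1 rows

1 rows:
Grace, Tokyo


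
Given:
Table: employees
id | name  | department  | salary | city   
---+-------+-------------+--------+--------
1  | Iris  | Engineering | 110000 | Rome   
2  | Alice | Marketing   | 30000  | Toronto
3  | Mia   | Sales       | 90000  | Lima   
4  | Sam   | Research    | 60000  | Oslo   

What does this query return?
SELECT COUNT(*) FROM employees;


COUNT(*) counts all rows

4


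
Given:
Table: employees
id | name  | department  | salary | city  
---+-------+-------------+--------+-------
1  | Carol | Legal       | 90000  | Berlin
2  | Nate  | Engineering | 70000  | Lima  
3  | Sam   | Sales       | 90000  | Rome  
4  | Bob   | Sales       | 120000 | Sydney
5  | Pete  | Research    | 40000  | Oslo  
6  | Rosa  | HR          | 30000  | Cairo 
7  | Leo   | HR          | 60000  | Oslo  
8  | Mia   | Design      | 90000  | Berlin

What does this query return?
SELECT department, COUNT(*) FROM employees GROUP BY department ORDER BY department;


Assigning each row to its department group:
  Carol -> Legal
  Nate -> Engineering
  Sam -> Sales
  Bob -> Sales
  Pete -> Research
  Rosa -> HR
  Leo -> HR
  Mia -> Design


6 groups:
Design, 1
Engineering, 1
HR, 2
Legal, 1
Research, 1
Sales, 2


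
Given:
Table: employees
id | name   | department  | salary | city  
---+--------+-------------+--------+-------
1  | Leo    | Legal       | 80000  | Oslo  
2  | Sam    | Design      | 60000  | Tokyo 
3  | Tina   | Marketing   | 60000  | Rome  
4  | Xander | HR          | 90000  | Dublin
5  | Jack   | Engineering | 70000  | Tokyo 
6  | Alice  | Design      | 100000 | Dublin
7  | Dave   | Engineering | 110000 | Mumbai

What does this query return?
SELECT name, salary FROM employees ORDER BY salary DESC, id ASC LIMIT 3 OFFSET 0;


Sort by salary DESC (id ASC tiebreak), then skip 0 and take 3
Rows 1 through 3

3 rows:
Dave, 110000
Alice, 100000
Xander, 90000


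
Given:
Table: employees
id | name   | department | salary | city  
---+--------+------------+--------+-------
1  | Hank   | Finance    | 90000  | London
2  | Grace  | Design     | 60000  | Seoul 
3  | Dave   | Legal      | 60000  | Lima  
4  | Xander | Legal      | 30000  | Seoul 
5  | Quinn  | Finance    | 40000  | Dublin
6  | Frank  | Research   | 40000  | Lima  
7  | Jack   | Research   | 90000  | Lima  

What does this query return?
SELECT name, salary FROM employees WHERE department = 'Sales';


Filtering: department = 'Sales'
Matching rows: 0

Empty result set (0 rows)


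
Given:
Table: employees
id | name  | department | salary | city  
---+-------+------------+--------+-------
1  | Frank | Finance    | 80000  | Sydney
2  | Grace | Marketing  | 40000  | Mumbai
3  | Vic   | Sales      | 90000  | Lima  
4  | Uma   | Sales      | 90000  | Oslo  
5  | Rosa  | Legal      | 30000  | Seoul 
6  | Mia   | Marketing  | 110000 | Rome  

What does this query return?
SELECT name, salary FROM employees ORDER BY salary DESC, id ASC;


Sorting by salary DESC, then id ASC for ties

6 rows:
Mia, 110000
Vic, 90000
Uma, 90000
Frank, 80000
Grace, 40000
Rosa, 30000
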